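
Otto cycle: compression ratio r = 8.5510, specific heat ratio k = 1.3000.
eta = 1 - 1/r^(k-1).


r^(k-1) = 1.9037
eta = 1 - 1/1.9037 = 0.4747 = 47.4715%

47.4715%


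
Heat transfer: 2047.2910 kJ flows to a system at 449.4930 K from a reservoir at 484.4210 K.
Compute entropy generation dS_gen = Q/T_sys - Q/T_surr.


dS_sys = 2047.2910/449.4930 = 4.5547 kJ/K
dS_surr = -2047.2910/484.4210 = -4.2263 kJ/K
dS_gen = 4.5547 - 4.2263 = 0.3284 kJ/K (irreversible)

dS_gen = 0.3284 kJ/K, irreversible


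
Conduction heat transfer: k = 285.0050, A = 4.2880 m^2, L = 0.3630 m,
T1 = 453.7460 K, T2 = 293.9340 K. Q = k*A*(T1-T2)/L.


dT = 159.8120 K
Q = 285.0050 * 4.2880 * 159.8120 / 0.3630 = 538034.3673 W

538034.3673 W


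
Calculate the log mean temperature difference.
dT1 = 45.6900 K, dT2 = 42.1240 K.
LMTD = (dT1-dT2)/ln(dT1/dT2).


dT1/dT2 = 1.0847
ln(dT1/dT2) = 0.0813
LMTD = 3.5660 / 0.0813 = 43.8829 K

43.8829 K


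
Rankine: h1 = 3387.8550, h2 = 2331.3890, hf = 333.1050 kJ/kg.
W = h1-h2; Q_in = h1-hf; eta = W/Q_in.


W = 1056.4660 kJ/kg
Q_in = 3054.7500 kJ/kg
eta = 0.3458 = 34.5844%

eta = 34.5844%


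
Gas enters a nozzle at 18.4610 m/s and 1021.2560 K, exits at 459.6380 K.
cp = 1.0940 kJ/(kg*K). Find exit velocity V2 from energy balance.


dT = 561.6180 K
2*cp*1000*dT = 1228820.1840
V1^2 = 340.8085
V2 = sqrt(1229160.9925) = 1108.6753 m/s

1108.6753 m/s


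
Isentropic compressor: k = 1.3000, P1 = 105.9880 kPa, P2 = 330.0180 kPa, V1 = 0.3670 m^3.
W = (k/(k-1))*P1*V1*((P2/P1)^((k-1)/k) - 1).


(k-1)/k = 0.2308
(P2/P1)^exp = 1.2997
W = 4.3333 * 105.9880 * 0.3670 * (1.2997 - 1) = 50.5117 kJ

50.5117 kJ


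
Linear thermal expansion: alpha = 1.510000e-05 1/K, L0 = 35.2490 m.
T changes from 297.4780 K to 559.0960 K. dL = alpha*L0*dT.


dT = 261.6180 K
dL = 1.510000e-05 * 35.2490 * 261.6180 = 0.139249 m
L_final = 35.388249 m

dL = 0.139249 m


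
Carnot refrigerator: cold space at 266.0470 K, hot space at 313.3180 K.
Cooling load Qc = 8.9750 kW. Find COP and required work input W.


COP = 266.0470 / 47.2710 = 5.6281
W = 8.9750 / 5.6281 = 1.5947 kW

COP = 5.6281, W = 1.5947 kW


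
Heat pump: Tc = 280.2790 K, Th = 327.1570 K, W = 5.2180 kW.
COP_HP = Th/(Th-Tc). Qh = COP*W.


COP = 327.1570 / 46.8780 = 6.9789
Qh = 6.9789 * 5.2180 = 36.4159 kW

COP = 6.9789, Qh = 36.4159 kW


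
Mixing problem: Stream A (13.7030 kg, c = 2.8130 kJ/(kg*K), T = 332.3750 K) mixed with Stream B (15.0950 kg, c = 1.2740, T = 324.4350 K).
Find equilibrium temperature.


num = 19051.1251
den = 57.7776
Tf = 329.7322 K

329.7322 K


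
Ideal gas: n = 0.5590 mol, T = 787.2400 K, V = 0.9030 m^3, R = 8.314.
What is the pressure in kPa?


P = nRT/V = 0.5590 * 8.314 * 787.2400 / 0.9030
= 3658.7184 / 0.9030 = 4051.7368 Pa = 4.0517 kPa

4.0517 kPa


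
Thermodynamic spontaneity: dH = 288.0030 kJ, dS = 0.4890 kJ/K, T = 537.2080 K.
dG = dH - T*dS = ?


T*dS = 537.2080 * 0.4890 = 262.6947 kJ
dG = 288.0030 - 262.6947 = 25.3083 kJ (non-spontaneous)

dG = 25.3083 kJ, non-spontaneous


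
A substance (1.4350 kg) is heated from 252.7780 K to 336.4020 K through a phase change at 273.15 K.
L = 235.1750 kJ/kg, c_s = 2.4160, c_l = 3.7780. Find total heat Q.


Q1 (sensible, solid) = 1.4350 * 2.4160 * 20.3720 = 70.6289 kJ
Q2 (latent) = 1.4350 * 235.1750 = 337.4761 kJ
Q3 (sensible, liquid) = 1.4350 * 3.7780 * 63.2520 = 342.9163 kJ
Q_total = 751.0213 kJ

751.0213 kJ


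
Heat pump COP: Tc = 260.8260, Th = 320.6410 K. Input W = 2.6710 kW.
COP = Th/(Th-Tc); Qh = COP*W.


COP = 320.6410 / 59.8150 = 5.3605
Qh = 5.3605 * 2.6710 = 14.3180 kW

COP = 5.3605, Qh = 14.3180 kW


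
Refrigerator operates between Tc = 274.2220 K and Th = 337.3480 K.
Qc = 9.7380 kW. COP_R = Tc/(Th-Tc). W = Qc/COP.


COP = 274.2220 / 63.1260 = 4.3440
W = 9.7380 / 4.3440 = 2.2417 kW

COP = 4.3440, W = 2.2417 kW


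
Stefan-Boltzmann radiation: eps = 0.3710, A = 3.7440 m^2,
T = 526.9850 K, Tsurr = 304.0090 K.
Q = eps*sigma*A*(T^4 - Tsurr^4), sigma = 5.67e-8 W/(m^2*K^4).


T^4 = 7.7125e+10
Tsurr^4 = 8.5417e+09
Q = 0.3710 * 5.67e-8 * 3.7440 * 6.8583e+10 = 5401.4278 W

5401.4278 W


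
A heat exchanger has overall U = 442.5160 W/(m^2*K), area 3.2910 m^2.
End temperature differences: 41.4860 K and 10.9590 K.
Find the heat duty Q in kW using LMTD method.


LMTD = 22.9320 K
Q = 442.5160 * 3.2910 * 22.9320 = 33396.3739 W = 33.3964 kW

33.3964 kW


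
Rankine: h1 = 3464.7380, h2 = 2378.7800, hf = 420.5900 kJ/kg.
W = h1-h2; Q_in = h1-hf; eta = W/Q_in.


W = 1085.9580 kJ/kg
Q_in = 3044.1480 kJ/kg
eta = 0.3567 = 35.6736%

eta = 35.6736%


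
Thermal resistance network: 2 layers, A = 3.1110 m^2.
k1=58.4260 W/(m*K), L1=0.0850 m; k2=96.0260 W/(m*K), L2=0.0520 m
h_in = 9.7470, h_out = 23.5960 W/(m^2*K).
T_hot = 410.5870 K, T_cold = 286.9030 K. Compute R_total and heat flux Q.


R_conv_in = 1/(9.7470*3.1110) = 0.0330
R_1 = 0.0850/(58.4260*3.1110) = 0.0005
R_2 = 0.0520/(96.0260*3.1110) = 0.0002
R_conv_out = 1/(23.5960*3.1110) = 0.0136
R_total = 0.0472 K/W
Q = 123.6840 / 0.0472 = 2618.0544 W

R_total = 0.0472 K/W, Q = 2618.0544 W


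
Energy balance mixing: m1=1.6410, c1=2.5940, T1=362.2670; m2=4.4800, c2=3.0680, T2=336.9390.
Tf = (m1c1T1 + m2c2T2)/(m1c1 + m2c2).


num = 6173.1868
den = 18.0014
Tf = 342.9283 K

342.9283 K


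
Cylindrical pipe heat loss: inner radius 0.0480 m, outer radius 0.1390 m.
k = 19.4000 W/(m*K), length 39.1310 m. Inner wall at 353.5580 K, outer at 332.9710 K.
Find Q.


dT = 20.5870 K
ln(ro/ri) = 1.0633
Q = 2*pi*19.4000*39.1310*20.5870 / 1.0633 = 92352.9676 W

92352.9676 W


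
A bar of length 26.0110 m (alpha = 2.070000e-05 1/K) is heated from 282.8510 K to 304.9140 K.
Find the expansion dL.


dT = 22.0630 K
dL = 2.070000e-05 * 26.0110 * 22.0630 = 0.011879 m
L_final = 26.022879 m

dL = 0.011879 m


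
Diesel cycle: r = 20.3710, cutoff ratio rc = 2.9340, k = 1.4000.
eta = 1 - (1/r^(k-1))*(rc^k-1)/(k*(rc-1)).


r^(k-1) = 3.3389
rc^k = 4.5128
eta = 0.6114 = 61.1437%

61.1437%


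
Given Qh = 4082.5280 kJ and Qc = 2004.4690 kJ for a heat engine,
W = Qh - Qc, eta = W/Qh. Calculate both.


W = 4082.5280 - 2004.4690 = 2078.0590 kJ
eta = 2078.0590 / 4082.5280 = 0.5090 = 50.9013%

W = 2078.0590 kJ, eta = 50.9013%


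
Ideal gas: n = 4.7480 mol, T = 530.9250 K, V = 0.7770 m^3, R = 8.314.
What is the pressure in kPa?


P = nRT/V = 4.7480 * 8.314 * 530.9250 / 0.7770
= 20958.1964 / 0.7770 = 26973.2258 Pa = 26.9732 kPa

26.9732 kPa


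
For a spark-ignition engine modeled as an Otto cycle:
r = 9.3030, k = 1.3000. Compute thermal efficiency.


r^(k-1) = 1.9525
eta = 1 - 1/1.9525 = 0.4878 = 48.7831%

48.7831%


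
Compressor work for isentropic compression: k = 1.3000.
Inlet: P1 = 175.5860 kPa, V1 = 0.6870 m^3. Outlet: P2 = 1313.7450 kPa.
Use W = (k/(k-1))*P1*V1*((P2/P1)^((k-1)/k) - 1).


(k-1)/k = 0.2308
(P2/P1)^exp = 1.5911
W = 4.3333 * 175.5860 * 0.6870 * (1.5911 - 1) = 308.9790 kJ

308.9790 kJ


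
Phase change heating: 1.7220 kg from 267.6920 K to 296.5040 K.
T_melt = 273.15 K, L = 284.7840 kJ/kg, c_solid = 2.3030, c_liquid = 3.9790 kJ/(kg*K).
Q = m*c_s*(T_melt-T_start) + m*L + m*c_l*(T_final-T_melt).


Q1 (sensible, solid) = 1.7220 * 2.3030 * 5.4580 = 21.6452 kJ
Q2 (latent) = 1.7220 * 284.7840 = 490.3980 kJ
Q3 (sensible, liquid) = 1.7220 * 3.9790 * 23.3540 = 160.0178 kJ
Q_total = 672.0610 kJ

672.0610 kJ


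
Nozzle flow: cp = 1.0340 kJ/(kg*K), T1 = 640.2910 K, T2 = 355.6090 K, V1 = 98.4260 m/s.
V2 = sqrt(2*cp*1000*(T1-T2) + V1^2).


dT = 284.6820 K
2*cp*1000*dT = 588722.3760
V1^2 = 9687.6775
V2 = sqrt(598410.0535) = 773.5697 m/s

773.5697 m/s


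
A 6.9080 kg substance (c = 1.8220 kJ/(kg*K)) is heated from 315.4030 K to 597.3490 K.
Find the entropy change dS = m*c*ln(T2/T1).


T2/T1 = 1.8939
ln(T2/T1) = 0.6387
dS = 6.9080 * 1.8220 * 0.6387 = 8.0383 kJ/K

8.0383 kJ/K


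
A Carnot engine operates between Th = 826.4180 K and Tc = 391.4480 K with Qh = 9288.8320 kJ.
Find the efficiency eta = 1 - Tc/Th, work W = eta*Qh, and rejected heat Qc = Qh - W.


eta = 1 - 391.4480/826.4180 = 0.5263
W = 0.5263 * 9288.8320 = 4889.0068 kJ
Qc = 9288.8320 - 4889.0068 = 4399.8252 kJ

eta = 52.6332%, W = 4889.0068 kJ, Qc = 4399.8252 kJ


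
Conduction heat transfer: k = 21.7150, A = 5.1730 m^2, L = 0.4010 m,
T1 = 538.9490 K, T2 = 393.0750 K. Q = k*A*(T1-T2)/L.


dT = 145.8740 K
Q = 21.7150 * 5.1730 * 145.8740 / 0.4010 = 40863.5254 W

40863.5254 W


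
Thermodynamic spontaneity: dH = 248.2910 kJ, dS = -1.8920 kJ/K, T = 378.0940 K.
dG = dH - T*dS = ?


T*dS = 378.0940 * -1.8920 = -715.3538 kJ
dG = 248.2910 + 715.3538 = 963.6448 kJ (non-spontaneous)

dG = 963.6448 kJ, non-spontaneous


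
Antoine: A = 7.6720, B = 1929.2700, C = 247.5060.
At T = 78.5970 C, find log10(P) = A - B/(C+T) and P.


C+T = 326.1030
B/(C+T) = 5.9161
log10(P) = 7.6720 - 5.9161 = 1.7559
P = 10^1.7559 = 56.9985 mmHg

56.9985 mmHg


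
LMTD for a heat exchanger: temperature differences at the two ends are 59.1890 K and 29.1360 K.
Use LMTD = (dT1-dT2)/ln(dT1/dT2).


dT1/dT2 = 2.0315
ln(dT1/dT2) = 0.7088
LMTD = 30.0530 / 0.7088 = 42.4022 K

42.4022 K


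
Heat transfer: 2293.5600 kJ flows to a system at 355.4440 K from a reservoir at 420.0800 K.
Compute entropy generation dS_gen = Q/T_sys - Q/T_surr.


dS_sys = 2293.5600/355.4440 = 6.4527 kJ/K
dS_surr = -2293.5600/420.0800 = -5.4598 kJ/K
dS_gen = 6.4527 - 5.4598 = 0.9928 kJ/K (irreversible)

dS_gen = 0.9928 kJ/K, irreversible


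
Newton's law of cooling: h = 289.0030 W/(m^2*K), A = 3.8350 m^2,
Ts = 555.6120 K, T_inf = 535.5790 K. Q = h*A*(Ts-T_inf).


dT = 20.0330 K
Q = 289.0030 * 3.8350 * 20.0330 = 22203.1049 W

22203.1049 W


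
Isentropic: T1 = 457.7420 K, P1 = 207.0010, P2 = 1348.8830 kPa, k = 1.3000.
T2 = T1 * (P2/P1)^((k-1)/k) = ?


(k-1)/k = 0.2308
(P2/P1)^exp = 1.5412
T2 = 457.7420 * 1.5412 = 705.4518 K

705.4518 K


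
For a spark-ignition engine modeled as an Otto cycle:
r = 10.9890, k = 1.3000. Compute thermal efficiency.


r^(k-1) = 2.0525
eta = 1 - 1/2.0525 = 0.5128 = 51.2794%

51.2794%


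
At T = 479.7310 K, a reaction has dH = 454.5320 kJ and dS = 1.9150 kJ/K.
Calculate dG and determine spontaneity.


T*dS = 479.7310 * 1.9150 = 918.6849 kJ
dG = 454.5320 - 918.6849 = -464.1529 kJ (spontaneous)

dG = -464.1529 kJ, spontaneous


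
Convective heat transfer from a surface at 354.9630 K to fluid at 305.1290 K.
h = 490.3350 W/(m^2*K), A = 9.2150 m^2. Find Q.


dT = 49.8340 K
Q = 490.3350 * 9.2150 * 49.8340 = 225171.7907 W

225171.7907 W


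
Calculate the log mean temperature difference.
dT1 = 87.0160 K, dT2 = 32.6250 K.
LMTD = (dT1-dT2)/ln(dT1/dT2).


dT1/dT2 = 2.6672
ln(dT1/dT2) = 0.9810
LMTD = 54.3910 / 0.9810 = 55.4437 K

55.4437 K


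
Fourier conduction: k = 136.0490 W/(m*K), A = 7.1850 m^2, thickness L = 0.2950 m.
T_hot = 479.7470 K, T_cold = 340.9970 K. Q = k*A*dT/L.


dT = 138.7500 K
Q = 136.0490 * 7.1850 * 138.7500 / 0.2950 = 459762.0306 W

459762.0306 W


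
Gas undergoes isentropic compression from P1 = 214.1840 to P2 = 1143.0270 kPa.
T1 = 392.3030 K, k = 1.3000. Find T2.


(k-1)/k = 0.2308
(P2/P1)^exp = 1.4717
T2 = 392.3030 * 1.4717 = 577.3684 K

577.3684 K


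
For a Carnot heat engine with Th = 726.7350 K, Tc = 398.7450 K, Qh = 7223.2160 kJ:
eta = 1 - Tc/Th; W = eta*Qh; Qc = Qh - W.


eta = 1 - 398.7450/726.7350 = 0.4513
W = 0.4513 * 7223.2160 = 3259.9814 kJ
Qc = 7223.2160 - 3259.9814 = 3963.2346 kJ

eta = 45.1320%, W = 3259.9814 kJ, Qc = 3963.2346 kJ


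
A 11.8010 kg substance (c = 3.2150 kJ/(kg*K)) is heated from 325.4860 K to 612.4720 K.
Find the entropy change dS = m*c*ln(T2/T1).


T2/T1 = 1.8817
ln(T2/T1) = 0.6322
dS = 11.8010 * 3.2150 * 0.6322 = 23.9852 kJ/K

23.9852 kJ/K


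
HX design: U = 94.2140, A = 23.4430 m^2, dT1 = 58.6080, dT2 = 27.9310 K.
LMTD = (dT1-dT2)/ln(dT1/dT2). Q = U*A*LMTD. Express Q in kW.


LMTD = 41.3920 K
Q = 94.2140 * 23.4430 * 41.3920 = 91420.7471 W = 91.4207 kW

91.4207 kW


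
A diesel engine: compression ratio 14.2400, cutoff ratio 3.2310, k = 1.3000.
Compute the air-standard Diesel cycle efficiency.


r^(k-1) = 2.2185
rc^k = 4.5934
eta = 0.4415 = 44.1511%

44.1511%


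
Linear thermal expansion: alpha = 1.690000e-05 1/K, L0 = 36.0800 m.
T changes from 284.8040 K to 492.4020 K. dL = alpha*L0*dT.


dT = 207.5980 K
dL = 1.690000e-05 * 36.0800 * 207.5980 = 0.126583 m
L_final = 36.206583 m

dL = 0.126583 m


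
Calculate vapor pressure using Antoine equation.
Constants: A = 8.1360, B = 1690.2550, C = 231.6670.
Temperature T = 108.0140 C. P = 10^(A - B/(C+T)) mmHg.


C+T = 339.6810
B/(C+T) = 4.9760
log10(P) = 8.1360 - 4.9760 = 3.1600
P = 10^3.1600 = 1445.4168 mmHg

1445.4168 mmHg


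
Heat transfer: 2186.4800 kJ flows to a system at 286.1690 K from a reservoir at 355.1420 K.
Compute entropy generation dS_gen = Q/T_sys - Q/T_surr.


dS_sys = 2186.4800/286.1690 = 7.6405 kJ/K
dS_surr = -2186.4800/355.1420 = -6.1566 kJ/K
dS_gen = 7.6405 - 6.1566 = 1.4839 kJ/K (irreversible)

dS_gen = 1.4839 kJ/K, irreversible


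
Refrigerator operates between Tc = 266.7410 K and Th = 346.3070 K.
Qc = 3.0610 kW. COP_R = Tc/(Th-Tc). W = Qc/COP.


COP = 266.7410 / 79.5660 = 3.3524
W = 3.0610 / 3.3524 = 0.9131 kW

COP = 3.3524, W = 0.9131 kW


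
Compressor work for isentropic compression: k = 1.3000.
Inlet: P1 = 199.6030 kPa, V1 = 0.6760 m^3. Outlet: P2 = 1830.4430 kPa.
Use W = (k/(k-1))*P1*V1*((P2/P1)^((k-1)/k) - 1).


(k-1)/k = 0.2308
(P2/P1)^exp = 1.6676
W = 4.3333 * 199.6030 * 0.6760 * (1.6676 - 1) = 390.3435 kJ

390.3435 kJ


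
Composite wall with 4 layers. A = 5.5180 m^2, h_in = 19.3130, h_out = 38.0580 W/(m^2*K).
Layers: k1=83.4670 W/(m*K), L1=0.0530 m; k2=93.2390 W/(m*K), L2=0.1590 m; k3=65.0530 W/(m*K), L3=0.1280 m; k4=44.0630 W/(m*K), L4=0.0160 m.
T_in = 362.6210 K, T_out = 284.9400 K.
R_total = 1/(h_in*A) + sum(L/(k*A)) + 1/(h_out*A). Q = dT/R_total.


R_conv_in = 1/(19.3130*5.5180) = 0.0094
R_1 = 0.0530/(83.4670*5.5180) = 0.0001
R_2 = 0.1590/(93.2390*5.5180) = 0.0003
R_3 = 0.1280/(65.0530*5.5180) = 0.0004
R_4 = 0.0160/(44.0630*5.5180) = 6.5806e-05
R_conv_out = 1/(38.0580*5.5180) = 0.0048
R_total = 0.0150 K/W
Q = 77.6810 / 0.0150 = 5181.5317 W

R_total = 0.0150 K/W, Q = 5181.5317 W


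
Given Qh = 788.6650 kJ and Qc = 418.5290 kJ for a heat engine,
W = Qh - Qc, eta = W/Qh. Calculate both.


W = 788.6650 - 418.5290 = 370.1360 kJ
eta = 370.1360 / 788.6650 = 0.4693 = 46.9320%

W = 370.1360 kJ, eta = 46.9320%


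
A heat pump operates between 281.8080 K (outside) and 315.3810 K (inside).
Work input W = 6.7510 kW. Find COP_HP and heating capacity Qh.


COP = 315.3810 / 33.5730 = 9.3939
Qh = 9.3939 * 6.7510 = 63.4181 kW

COP = 9.3939, Qh = 63.4181 kW


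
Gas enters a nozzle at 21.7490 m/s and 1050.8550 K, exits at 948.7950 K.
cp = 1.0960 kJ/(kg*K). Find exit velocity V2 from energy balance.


dT = 102.0600 K
2*cp*1000*dT = 223715.5200
V1^2 = 473.0190
V2 = sqrt(224188.5390) = 473.4855 m/s

473.4855 m/s


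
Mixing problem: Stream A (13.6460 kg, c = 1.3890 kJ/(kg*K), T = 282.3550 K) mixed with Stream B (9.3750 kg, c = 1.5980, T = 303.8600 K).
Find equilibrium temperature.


num = 9904.0423
den = 33.9355
Tf = 291.8486 K

291.8486 K


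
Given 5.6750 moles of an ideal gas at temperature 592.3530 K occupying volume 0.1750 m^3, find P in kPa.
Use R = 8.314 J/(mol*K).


P = nRT/V = 5.6750 * 8.314 * 592.3530 / 0.1750
= 27948.3696 / 0.1750 = 159704.9693 Pa = 159.7050 kPa

159.7050 kPa


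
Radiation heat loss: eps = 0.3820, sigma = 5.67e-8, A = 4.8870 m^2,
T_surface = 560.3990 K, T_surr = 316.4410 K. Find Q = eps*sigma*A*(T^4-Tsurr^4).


T^4 = 9.8626e+10
Tsurr^4 = 1.0027e+10
Q = 0.3820 * 5.67e-8 * 4.8870 * 8.8599e+10 = 9378.1104 W

9378.1104 W


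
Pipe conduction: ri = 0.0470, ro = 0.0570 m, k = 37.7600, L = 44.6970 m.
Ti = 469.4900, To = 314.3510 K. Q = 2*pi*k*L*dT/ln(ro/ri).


dT = 155.1390 K
ln(ro/ri) = 0.1929
Q = 2*pi*37.7600*44.6970*155.1390 / 0.1929 = 8528462.3219 W

8528462.3219 W


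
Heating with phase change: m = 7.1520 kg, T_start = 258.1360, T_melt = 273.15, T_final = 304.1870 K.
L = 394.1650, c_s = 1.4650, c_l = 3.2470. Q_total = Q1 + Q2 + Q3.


Q1 (sensible, solid) = 7.1520 * 1.4650 * 15.0140 = 157.3119 kJ
Q2 (latent) = 7.1520 * 394.1650 = 2819.0681 kJ
Q3 (sensible, liquid) = 7.1520 * 3.2470 * 31.0370 = 720.7581 kJ
Q_total = 3697.1381 kJ

3697.1381 kJ


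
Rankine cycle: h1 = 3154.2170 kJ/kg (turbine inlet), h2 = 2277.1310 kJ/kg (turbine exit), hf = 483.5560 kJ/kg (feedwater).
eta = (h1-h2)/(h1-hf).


W = 877.0860 kJ/kg
Q_in = 2670.6610 kJ/kg
eta = 0.3284 = 32.8415%

eta = 32.8415%


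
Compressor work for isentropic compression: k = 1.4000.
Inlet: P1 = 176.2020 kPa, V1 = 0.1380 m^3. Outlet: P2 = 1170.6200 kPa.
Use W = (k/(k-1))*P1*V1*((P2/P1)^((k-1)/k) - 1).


(k-1)/k = 0.2857
(P2/P1)^exp = 1.7178
W = 3.5000 * 176.2020 * 0.1380 * (1.7178 - 1) = 61.0889 kJ

61.0889 kJ


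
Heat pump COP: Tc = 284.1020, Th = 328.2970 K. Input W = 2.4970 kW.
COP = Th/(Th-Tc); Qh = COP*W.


COP = 328.2970 / 44.1950 = 7.4284
Qh = 7.4284 * 2.4970 = 18.5487 kW

COP = 7.4284, Qh = 18.5487 kW


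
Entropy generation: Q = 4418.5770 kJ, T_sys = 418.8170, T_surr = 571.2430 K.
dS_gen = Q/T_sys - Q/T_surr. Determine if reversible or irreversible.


dS_sys = 4418.5770/418.8170 = 10.5501 kJ/K
dS_surr = -4418.5770/571.2430 = -7.7350 kJ/K
dS_gen = 10.5501 - 7.7350 = 2.8151 kJ/K (irreversible)

dS_gen = 2.8151 kJ/K, irreversible


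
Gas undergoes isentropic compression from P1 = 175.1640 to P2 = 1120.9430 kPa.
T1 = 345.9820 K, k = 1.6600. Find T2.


(k-1)/k = 0.3976
(P2/P1)^exp = 2.0918
T2 = 345.9820 * 2.0918 = 723.7132 K

723.7132 K


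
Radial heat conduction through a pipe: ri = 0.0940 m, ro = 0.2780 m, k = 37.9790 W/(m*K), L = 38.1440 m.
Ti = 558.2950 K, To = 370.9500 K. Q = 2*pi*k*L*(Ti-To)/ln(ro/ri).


dT = 187.3450 K
ln(ro/ri) = 1.0843
Q = 2*pi*37.9790*38.1440*187.3450 / 1.0843 = 1572648.7358 W

1572648.7358 W


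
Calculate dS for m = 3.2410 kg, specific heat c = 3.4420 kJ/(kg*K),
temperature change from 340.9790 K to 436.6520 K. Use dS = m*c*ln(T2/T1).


T2/T1 = 1.2806
ln(T2/T1) = 0.2473
dS = 3.2410 * 3.4420 * 0.2473 = 2.7589 kJ/K

2.7589 kJ/K


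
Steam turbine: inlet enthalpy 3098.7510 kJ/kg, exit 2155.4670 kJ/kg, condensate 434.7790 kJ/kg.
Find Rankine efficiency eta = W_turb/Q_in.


W = 943.2840 kJ/kg
Q_in = 2663.9720 kJ/kg
eta = 0.3541 = 35.4089%

eta = 35.4089%


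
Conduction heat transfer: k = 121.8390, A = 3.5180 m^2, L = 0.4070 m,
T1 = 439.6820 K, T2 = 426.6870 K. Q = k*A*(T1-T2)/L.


dT = 12.9950 K
Q = 121.8390 * 3.5180 * 12.9950 / 0.4070 = 13685.6061 W

13685.6061 W


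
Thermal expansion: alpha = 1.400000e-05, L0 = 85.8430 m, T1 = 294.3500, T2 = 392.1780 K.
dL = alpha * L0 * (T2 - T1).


dT = 97.8280 K
dL = 1.400000e-05 * 85.8430 * 97.8280 = 0.117570 m
L_final = 85.960570 m

dL = 0.117570 m


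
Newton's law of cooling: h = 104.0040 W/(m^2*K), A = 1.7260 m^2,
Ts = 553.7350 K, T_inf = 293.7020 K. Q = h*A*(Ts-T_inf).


dT = 260.0330 K
Q = 104.0040 * 1.7260 * 260.0330 = 46678.7589 W

46678.7589 W


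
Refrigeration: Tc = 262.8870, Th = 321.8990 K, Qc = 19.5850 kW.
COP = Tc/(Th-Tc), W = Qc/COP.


COP = 262.8870 / 59.0120 = 4.4548
W = 19.5850 / 4.4548 = 4.3964 kW

COP = 4.4548, W = 4.3964 kW


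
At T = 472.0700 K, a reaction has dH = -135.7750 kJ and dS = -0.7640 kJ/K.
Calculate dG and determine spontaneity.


T*dS = 472.0700 * -0.7640 = -360.6615 kJ
dG = -135.7750 + 360.6615 = 224.8865 kJ (non-spontaneous)

dG = 224.8865 kJ, non-spontaneous


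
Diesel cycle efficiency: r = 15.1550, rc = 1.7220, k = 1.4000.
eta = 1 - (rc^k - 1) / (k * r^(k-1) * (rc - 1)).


r^(k-1) = 2.9663
rc^k = 2.1402
eta = 0.6197 = 61.9742%

61.9742%


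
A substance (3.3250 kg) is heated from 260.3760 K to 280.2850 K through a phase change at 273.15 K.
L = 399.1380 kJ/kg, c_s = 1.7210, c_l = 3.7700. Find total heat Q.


Q1 (sensible, solid) = 3.3250 * 1.7210 * 12.7740 = 73.0970 kJ
Q2 (latent) = 3.3250 * 399.1380 = 1327.1338 kJ
Q3 (sensible, liquid) = 3.3250 * 3.7700 * 7.1350 = 89.4390 kJ
Q_total = 1489.6698 kJ

1489.6698 kJ


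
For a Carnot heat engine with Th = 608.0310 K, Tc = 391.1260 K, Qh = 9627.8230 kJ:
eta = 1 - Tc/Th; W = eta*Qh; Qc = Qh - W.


eta = 1 - 391.1260/608.0310 = 0.3567
W = 0.3567 * 9627.8230 = 3434.5666 kJ
Qc = 9627.8230 - 3434.5666 = 6193.2564 kJ

eta = 35.6733%, W = 3434.5666 kJ, Qc = 6193.2564 kJ


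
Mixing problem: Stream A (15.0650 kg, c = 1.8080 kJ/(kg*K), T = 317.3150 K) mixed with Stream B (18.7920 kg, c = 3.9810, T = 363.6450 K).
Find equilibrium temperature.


num = 35847.5023
den = 102.0485
Tf = 351.2792 K

351.2792 K


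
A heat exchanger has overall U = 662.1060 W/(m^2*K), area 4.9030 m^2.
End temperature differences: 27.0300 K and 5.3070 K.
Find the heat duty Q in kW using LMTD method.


LMTD = 13.3440 K
Q = 662.1060 * 4.9030 * 13.3440 = 43318.7569 W = 43.3188 kW

43.3188 kW


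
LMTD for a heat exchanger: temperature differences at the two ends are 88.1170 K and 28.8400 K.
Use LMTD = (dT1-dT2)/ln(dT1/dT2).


dT1/dT2 = 3.0554
ln(dT1/dT2) = 1.1169
LMTD = 59.2770 / 1.1169 = 53.0727 K

53.0727 K


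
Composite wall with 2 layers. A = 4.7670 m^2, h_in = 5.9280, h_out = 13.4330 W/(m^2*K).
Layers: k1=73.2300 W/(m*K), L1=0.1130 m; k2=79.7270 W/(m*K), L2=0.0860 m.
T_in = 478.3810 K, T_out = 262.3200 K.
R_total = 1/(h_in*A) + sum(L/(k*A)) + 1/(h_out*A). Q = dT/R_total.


R_conv_in = 1/(5.9280*4.7670) = 0.0354
R_1 = 0.1130/(73.2300*4.7670) = 0.0003
R_2 = 0.0860/(79.7270*4.7670) = 0.0002
R_conv_out = 1/(13.4330*4.7670) = 0.0156
R_total = 0.0516 K/W
Q = 216.0610 / 0.0516 = 4190.9931 W

R_total = 0.0516 K/W, Q = 4190.9931 W


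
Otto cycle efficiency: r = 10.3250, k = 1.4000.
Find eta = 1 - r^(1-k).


r^(k-1) = 2.5442
eta = 1 - 1/2.5442 = 0.6070 = 60.6953%

60.6953%


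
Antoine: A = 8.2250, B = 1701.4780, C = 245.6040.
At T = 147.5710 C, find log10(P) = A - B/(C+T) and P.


C+T = 393.1750
B/(C+T) = 4.3275
log10(P) = 8.2250 - 4.3275 = 3.8975
P = 10^3.8975 = 7897.0786 mmHg

7897.0786 mmHg


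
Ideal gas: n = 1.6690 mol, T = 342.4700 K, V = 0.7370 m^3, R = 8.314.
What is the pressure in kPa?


P = nRT/V = 1.6690 * 8.314 * 342.4700 / 0.7370
= 4752.1363 / 0.7370 = 6447.9462 Pa = 6.4479 kPa

6.4479 kPa


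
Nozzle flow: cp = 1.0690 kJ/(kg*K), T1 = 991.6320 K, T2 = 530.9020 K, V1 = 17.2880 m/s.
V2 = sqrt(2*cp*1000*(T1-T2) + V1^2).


dT = 460.7300 K
2*cp*1000*dT = 985040.7400
V1^2 = 298.8749
V2 = sqrt(985339.6149) = 992.6427 m/s

992.6427 m/s


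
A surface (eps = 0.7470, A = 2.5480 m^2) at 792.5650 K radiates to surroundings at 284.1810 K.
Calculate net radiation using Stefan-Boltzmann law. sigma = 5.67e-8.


T^4 = 3.9458e+11
Tsurr^4 = 6.5220e+09
Q = 0.7470 * 5.67e-8 * 2.5480 * 3.8806e+11 = 41879.7714 W

41879.7714 W


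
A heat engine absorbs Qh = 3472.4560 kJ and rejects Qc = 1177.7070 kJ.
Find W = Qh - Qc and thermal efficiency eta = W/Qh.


W = 3472.4560 - 1177.7070 = 2294.7490 kJ
eta = 2294.7490 / 3472.4560 = 0.6608 = 66.0843%

W = 2294.7490 kJ, eta = 66.0843%


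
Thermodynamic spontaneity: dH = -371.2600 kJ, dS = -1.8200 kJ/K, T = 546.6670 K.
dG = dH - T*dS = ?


T*dS = 546.6670 * -1.8200 = -994.9339 kJ
dG = -371.2600 + 994.9339 = 623.6739 kJ (non-spontaneous)

dG = 623.6739 kJ, non-spontaneous


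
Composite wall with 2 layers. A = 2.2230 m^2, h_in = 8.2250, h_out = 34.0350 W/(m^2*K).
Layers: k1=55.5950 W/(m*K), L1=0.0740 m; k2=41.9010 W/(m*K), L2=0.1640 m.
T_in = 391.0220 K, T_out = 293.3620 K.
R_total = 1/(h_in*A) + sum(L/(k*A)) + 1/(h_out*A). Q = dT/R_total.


R_conv_in = 1/(8.2250*2.2230) = 0.0547
R_1 = 0.0740/(55.5950*2.2230) = 0.0006
R_2 = 0.1640/(41.9010*2.2230) = 0.0018
R_conv_out = 1/(34.0350*2.2230) = 0.0132
R_total = 0.0703 K/W
Q = 97.6600 / 0.0703 = 1389.8099 W

R_total = 0.0703 K/W, Q = 1389.8099 W


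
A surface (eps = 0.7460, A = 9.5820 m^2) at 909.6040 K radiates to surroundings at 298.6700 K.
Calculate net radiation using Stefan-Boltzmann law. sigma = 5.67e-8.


T^4 = 6.8456e+11
Tsurr^4 = 7.9573e+09
Q = 0.7460 * 5.67e-8 * 9.5820 * 6.7660e+11 = 274226.6600 W

274226.6600 W


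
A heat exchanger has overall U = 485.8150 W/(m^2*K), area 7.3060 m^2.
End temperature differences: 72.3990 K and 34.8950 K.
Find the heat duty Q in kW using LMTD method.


LMTD = 51.3860 K
Q = 485.8150 * 7.3060 * 51.3860 = 182387.5541 W = 182.3876 kW

182.3876 kW


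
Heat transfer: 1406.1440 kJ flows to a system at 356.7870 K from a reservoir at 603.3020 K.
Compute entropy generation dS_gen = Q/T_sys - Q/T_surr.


dS_sys = 1406.1440/356.7870 = 3.9411 kJ/K
dS_surr = -1406.1440/603.3020 = -2.3307 kJ/K
dS_gen = 3.9411 - 2.3307 = 1.6104 kJ/K (irreversible)

dS_gen = 1.6104 kJ/K, irreversible


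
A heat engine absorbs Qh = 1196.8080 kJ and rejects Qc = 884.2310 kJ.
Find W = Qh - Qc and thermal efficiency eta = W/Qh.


W = 1196.8080 - 884.2310 = 312.5770 kJ
eta = 312.5770 / 1196.8080 = 0.2612 = 26.1176%

W = 312.5770 kJ, eta = 26.1176%


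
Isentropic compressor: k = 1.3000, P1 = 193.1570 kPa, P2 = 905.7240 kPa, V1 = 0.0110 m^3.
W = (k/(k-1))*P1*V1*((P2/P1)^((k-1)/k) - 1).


(k-1)/k = 0.2308
(P2/P1)^exp = 1.4285
W = 4.3333 * 193.1570 * 0.0110 * (1.4285 - 1) = 3.9448 kJ

3.9448 kJ


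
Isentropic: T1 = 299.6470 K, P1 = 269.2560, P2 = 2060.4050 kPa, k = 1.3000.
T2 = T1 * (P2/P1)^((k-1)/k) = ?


(k-1)/k = 0.2308
(P2/P1)^exp = 1.5994
T2 = 299.6470 * 1.5994 = 479.2486 K

479.2486 K


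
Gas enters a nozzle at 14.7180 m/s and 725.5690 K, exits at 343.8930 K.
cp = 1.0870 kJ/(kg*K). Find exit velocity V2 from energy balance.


dT = 381.6760 K
2*cp*1000*dT = 829763.6240
V1^2 = 216.6195
V2 = sqrt(829980.2435) = 911.0325 m/s

911.0325 m/s


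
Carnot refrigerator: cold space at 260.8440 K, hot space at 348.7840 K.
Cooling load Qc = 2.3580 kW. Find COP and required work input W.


COP = 260.8440 / 87.9400 = 2.9662
W = 2.3580 / 2.9662 = 0.7950 kW

COP = 2.9662, W = 0.7950 kW


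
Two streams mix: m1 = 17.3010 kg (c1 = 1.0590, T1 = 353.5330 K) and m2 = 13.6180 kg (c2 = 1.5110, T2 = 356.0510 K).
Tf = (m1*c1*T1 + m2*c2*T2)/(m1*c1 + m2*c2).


num = 13803.7359
den = 38.8986
Tf = 354.8650 K

354.8650 K


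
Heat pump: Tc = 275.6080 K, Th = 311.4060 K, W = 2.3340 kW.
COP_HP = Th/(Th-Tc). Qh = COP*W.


COP = 311.4060 / 35.7980 = 8.6990
Qh = 8.6990 * 2.3340 = 20.3034 kW

COP = 8.6990, Qh = 20.3034 kW


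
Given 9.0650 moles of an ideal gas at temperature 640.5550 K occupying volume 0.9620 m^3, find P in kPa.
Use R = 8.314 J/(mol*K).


P = nRT/V = 9.0650 * 8.314 * 640.5550 / 0.9620
= 48276.3308 / 0.9620 = 50183.2960 Pa = 50.1833 kPa

50.1833 kPa


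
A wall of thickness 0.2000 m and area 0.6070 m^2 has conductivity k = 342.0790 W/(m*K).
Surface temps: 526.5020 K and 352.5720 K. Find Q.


dT = 173.9300 K
Q = 342.0790 * 0.6070 * 173.9300 / 0.2000 = 180575.8244 W

180575.8244 W


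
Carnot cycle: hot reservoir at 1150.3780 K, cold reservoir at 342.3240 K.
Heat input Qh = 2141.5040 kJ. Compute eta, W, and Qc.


eta = 1 - 342.3240/1150.3780 = 0.7024
W = 0.7024 * 2141.5040 = 1504.2455 kJ
Qc = 2141.5040 - 1504.2455 = 637.2585 kJ

eta = 70.2425%, W = 1504.2455 kJ, Qc = 637.2585 kJ


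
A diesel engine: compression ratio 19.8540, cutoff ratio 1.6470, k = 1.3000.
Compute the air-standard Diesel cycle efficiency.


r^(k-1) = 2.4511
rc^k = 1.9129
eta = 0.5572 = 55.7166%

55.7166%


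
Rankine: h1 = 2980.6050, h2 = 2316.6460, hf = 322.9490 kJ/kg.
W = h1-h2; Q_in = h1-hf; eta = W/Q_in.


W = 663.9590 kJ/kg
Q_in = 2657.6560 kJ/kg
eta = 0.2498 = 24.9829%

eta = 24.9829%


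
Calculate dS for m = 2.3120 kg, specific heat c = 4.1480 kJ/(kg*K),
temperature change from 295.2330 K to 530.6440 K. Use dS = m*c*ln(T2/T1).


T2/T1 = 1.7974
ln(T2/T1) = 0.5863
dS = 2.3120 * 4.1480 * 0.5863 = 5.6230 kJ/K

5.6230 kJ/K


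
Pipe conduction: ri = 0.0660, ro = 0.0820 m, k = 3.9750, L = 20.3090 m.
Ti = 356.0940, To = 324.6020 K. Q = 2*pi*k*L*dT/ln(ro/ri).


dT = 31.4920 K
ln(ro/ri) = 0.2171
Q = 2*pi*3.9750*20.3090*31.4920 / 0.2171 = 73589.6896 W

73589.6896 W


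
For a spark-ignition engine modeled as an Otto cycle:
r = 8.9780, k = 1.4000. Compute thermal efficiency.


r^(k-1) = 2.4059
eta = 1 - 1/2.4059 = 0.5843 = 58.4350%

58.4350%


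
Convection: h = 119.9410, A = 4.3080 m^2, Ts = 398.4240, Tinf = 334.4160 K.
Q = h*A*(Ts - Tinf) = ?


dT = 64.0080 K
Q = 119.9410 * 4.3080 * 64.0080 = 33073.3066 W

33073.3066 W


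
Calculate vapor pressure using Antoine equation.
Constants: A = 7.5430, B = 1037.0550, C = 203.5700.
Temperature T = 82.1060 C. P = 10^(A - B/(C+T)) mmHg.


C+T = 285.6760
B/(C+T) = 3.6302
log10(P) = 7.5430 - 3.6302 = 3.9128
P = 10^3.9128 = 8181.2762 mmHg

8181.2762 mmHg


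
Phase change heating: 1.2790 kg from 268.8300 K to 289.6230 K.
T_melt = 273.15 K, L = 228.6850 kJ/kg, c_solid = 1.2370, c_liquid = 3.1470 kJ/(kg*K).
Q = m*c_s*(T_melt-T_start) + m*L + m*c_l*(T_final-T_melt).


Q1 (sensible, solid) = 1.2790 * 1.2370 * 4.3200 = 6.8348 kJ
Q2 (latent) = 1.2790 * 228.6850 = 292.4881 kJ
Q3 (sensible, liquid) = 1.2790 * 3.1470 * 16.4730 = 66.3040 kJ
Q_total = 365.6269 kJ

365.6269 kJ


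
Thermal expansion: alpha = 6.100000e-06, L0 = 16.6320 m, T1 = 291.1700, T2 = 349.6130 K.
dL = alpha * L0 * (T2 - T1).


dT = 58.4430 K
dL = 6.100000e-06 * 16.6320 * 58.4430 = 0.005929 m
L_final = 16.637929 m

dL = 0.005929 m


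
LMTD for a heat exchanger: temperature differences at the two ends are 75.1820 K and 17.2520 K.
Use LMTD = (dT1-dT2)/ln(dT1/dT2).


dT1/dT2 = 4.3579
ln(dT1/dT2) = 1.4720
LMTD = 57.9300 / 1.4720 = 39.3551 K

39.3551 K


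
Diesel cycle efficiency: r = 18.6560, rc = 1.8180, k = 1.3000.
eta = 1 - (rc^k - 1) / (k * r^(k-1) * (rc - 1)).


r^(k-1) = 2.4057
rc^k = 2.1751
eta = 0.5407 = 54.0676%

54.0676%


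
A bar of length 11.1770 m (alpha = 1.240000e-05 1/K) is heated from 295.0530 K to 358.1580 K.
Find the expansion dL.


dT = 63.1050 K
dL = 1.240000e-05 * 11.1770 * 63.1050 = 0.008746 m
L_final = 11.185746 m

dL = 0.008746 m


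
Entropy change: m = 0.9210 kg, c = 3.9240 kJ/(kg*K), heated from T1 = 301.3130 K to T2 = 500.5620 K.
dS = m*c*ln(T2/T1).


T2/T1 = 1.6613
ln(T2/T1) = 0.5076
dS = 0.9210 * 3.9240 * 0.5076 = 1.8344 kJ/K

1.8344 kJ/K


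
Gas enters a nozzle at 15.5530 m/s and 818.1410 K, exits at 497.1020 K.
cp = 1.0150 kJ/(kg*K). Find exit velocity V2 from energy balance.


dT = 321.0390 K
2*cp*1000*dT = 651709.1700
V1^2 = 241.8958
V2 = sqrt(651951.0658) = 807.4349 m/s

807.4349 m/s


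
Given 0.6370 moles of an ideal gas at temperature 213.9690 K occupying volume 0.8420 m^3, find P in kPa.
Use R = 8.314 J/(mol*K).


P = nRT/V = 0.6370 * 8.314 * 213.9690 / 0.8420
= 1133.1837 / 0.8420 = 1345.8238 Pa = 1.3458 kPa

1.3458 kPa


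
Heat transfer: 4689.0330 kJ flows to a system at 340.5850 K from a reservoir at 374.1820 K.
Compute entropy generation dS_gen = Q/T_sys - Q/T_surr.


dS_sys = 4689.0330/340.5850 = 13.7676 kJ/K
dS_surr = -4689.0330/374.1820 = -12.5314 kJ/K
dS_gen = 13.7676 - 12.5314 = 1.2362 kJ/K (irreversible)

dS_gen = 1.2362 kJ/K, irreversible


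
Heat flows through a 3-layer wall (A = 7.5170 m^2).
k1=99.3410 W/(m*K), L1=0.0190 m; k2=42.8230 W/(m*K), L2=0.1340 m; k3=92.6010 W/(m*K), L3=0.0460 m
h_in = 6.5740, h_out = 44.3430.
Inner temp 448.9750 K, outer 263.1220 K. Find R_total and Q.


R_conv_in = 1/(6.5740*7.5170) = 0.0202
R_1 = 0.0190/(99.3410*7.5170) = 2.5444e-05
R_2 = 0.1340/(42.8230*7.5170) = 0.0004
R_3 = 0.0460/(92.6010*7.5170) = 6.6084e-05
R_conv_out = 1/(44.3430*7.5170) = 0.0030
R_total = 0.0237 K/W
Q = 185.8530 / 0.0237 = 7827.3936 W

R_total = 0.0237 K/W, Q = 7827.3936 W


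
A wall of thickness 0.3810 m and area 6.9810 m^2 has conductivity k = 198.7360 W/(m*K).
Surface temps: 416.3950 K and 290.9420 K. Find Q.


dT = 125.4530 K
Q = 198.7360 * 6.9810 * 125.4530 / 0.3810 = 456825.4156 W

456825.4156 W


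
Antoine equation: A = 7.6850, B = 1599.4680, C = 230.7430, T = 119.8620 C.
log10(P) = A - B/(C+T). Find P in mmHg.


C+T = 350.6050
B/(C+T) = 4.5620
log10(P) = 7.6850 - 4.5620 = 3.1230
P = 10^3.1230 = 1327.3248 mmHg

1327.3248 mmHg


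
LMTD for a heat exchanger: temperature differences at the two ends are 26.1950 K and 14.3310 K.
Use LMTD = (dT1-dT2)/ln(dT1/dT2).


dT1/dT2 = 1.8279
ln(dT1/dT2) = 0.6031
LMTD = 11.8640 / 0.6031 = 19.6703 K

19.6703 K


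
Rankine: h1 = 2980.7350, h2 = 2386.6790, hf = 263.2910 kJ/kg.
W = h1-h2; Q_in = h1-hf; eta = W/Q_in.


W = 594.0560 kJ/kg
Q_in = 2717.4440 kJ/kg
eta = 0.2186 = 21.8608%

eta = 21.8608%


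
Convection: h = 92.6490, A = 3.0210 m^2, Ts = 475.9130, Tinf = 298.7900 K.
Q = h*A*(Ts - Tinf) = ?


dT = 177.1230 K
Q = 92.6490 * 3.0210 * 177.1230 = 49575.4221 W

49575.4221 W


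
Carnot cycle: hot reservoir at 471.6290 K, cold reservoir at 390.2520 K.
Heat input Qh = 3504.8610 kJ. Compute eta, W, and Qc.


eta = 1 - 390.2520/471.6290 = 0.1725
W = 0.1725 * 3504.8610 = 604.7446 kJ
Qc = 3504.8610 - 604.7446 = 2900.1164 kJ

eta = 17.2545%, W = 604.7446 kJ, Qc = 2900.1164 kJ


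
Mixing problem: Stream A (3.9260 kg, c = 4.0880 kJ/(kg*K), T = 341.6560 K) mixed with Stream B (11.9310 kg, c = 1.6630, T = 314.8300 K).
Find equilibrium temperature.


num = 11730.0256
den = 35.8907
Tf = 326.8260 K

326.8260 K


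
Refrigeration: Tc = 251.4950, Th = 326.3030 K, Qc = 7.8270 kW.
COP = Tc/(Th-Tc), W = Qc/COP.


COP = 251.4950 / 74.8080 = 3.3619
W = 7.8270 / 3.3619 = 2.3282 kW

COP = 3.3619, W = 2.3282 kW


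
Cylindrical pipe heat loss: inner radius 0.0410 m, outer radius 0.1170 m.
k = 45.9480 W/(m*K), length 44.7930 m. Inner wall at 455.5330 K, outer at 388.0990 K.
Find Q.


dT = 67.4340 K
ln(ro/ri) = 1.0486
Q = 2*pi*45.9480*44.7930*67.4340 / 1.0486 = 831620.0003 W

831620.0003 W


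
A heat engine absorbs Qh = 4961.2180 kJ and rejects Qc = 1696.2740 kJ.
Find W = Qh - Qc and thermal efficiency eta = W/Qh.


W = 4961.2180 - 1696.2740 = 3264.9440 kJ
eta = 3264.9440 / 4961.2180 = 0.6581 = 65.8093%

W = 3264.9440 kJ, eta = 65.8093%


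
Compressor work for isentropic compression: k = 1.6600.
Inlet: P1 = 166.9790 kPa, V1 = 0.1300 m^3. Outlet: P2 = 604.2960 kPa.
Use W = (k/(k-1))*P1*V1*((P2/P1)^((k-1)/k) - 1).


(k-1)/k = 0.3976
(P2/P1)^exp = 1.6676
W = 2.5152 * 166.9790 * 0.1300 * (1.6676 - 1) = 36.4484 kJ

36.4484 kJ


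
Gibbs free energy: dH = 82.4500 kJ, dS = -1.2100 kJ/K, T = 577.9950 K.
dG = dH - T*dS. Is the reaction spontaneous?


T*dS = 577.9950 * -1.2100 = -699.3740 kJ
dG = 82.4500 + 699.3740 = 781.8240 kJ (non-spontaneous)

dG = 781.8240 kJ, non-spontaneous


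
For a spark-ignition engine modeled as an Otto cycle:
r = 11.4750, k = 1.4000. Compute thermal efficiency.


r^(k-1) = 2.6540
eta = 1 - 1/2.6540 = 0.6232 = 62.3210%

62.3210%


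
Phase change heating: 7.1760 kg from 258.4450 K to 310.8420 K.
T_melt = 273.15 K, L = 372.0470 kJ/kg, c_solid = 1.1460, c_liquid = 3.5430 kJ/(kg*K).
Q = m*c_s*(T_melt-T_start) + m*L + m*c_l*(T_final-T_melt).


Q1 (sensible, solid) = 7.1760 * 1.1460 * 14.7050 = 120.9294 kJ
Q2 (latent) = 7.1760 * 372.0470 = 2669.8093 kJ
Q3 (sensible, liquid) = 7.1760 * 3.5430 * 37.6920 = 958.3028 kJ
Q_total = 3749.0415 kJ

3749.0415 kJ


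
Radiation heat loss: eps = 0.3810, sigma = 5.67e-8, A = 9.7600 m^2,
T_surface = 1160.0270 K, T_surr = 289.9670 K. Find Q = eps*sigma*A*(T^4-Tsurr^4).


T^4 = 1.8108e+12
Tsurr^4 = 7.0696e+09
Q = 0.3810 * 5.67e-8 * 9.7600 * 1.8037e+12 = 380304.4364 W

380304.4364 W


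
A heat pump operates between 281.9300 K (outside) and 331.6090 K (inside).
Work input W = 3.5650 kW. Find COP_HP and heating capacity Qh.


COP = 331.6090 / 49.6790 = 6.6750
Qh = 6.6750 * 3.5650 = 23.7965 kW

COP = 6.6750, Qh = 23.7965 kW


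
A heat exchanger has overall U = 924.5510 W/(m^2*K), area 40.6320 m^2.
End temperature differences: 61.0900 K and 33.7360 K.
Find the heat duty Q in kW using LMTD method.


LMTD = 46.0674 K
Q = 924.5510 * 40.6320 * 46.0674 = 1730582.8545 W = 1730.5829 kW

1730.5829 kW


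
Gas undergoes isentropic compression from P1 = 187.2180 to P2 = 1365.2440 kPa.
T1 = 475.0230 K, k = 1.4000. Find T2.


(k-1)/k = 0.2857
(P2/P1)^exp = 1.7641
T2 = 475.0230 * 1.7641 = 838.0054 K

838.0054 K


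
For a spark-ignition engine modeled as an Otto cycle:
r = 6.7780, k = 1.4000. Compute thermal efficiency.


r^(k-1) = 2.1500
eta = 1 - 1/2.1500 = 0.5349 = 53.4886%

53.4886%


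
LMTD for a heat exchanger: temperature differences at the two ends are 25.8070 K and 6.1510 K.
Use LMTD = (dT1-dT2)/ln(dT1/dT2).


dT1/dT2 = 4.1956
ln(dT1/dT2) = 1.4340
LMTD = 19.6560 / 1.4340 = 13.7068 K

13.7068 K


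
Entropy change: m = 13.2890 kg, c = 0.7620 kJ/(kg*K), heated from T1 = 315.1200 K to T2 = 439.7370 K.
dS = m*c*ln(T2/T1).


T2/T1 = 1.3955
ln(T2/T1) = 0.3332
dS = 13.2890 * 0.7620 * 0.3332 = 3.3743 kJ/K

3.3743 kJ/K


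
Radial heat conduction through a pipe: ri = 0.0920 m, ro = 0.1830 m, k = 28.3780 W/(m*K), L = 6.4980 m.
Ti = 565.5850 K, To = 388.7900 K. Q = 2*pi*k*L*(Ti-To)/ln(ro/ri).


dT = 176.7950 K
ln(ro/ri) = 0.6877
Q = 2*pi*28.3780*6.4980*176.7950 / 0.6877 = 297861.1382 W

297861.1382 W


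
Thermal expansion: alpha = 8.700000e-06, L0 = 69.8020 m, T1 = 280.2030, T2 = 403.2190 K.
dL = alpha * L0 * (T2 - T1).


dT = 123.0160 K
dL = 8.700000e-06 * 69.8020 * 123.0160 = 0.074705 m
L_final = 69.876705 m

dL = 0.074705 m


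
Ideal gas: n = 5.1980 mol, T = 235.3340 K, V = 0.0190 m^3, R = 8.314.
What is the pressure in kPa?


P = nRT/V = 5.1980 * 8.314 * 235.3340 / 0.0190
= 10170.2346 / 0.0190 = 535275.5064 Pa = 535.2755 kPa

535.2755 kPa


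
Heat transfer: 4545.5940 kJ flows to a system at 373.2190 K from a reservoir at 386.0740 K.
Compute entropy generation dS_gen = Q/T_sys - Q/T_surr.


dS_sys = 4545.5940/373.2190 = 12.1794 kJ/K
dS_surr = -4545.5940/386.0740 = -11.7739 kJ/K
dS_gen = 12.1794 - 11.7739 = 0.4055 kJ/K (irreversible)

dS_gen = 0.4055 kJ/K, irreversible


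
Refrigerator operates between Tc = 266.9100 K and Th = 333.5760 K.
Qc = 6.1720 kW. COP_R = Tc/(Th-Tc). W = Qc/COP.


COP = 266.9100 / 66.6660 = 4.0037
W = 6.1720 / 4.0037 = 1.5416 kW

COP = 4.0037, W = 1.5416 kW


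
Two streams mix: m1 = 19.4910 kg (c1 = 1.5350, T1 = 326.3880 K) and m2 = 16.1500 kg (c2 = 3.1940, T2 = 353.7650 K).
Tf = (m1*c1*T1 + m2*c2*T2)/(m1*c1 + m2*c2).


num = 28013.3951
den = 81.5018
Tf = 343.7151 K

343.7151 K


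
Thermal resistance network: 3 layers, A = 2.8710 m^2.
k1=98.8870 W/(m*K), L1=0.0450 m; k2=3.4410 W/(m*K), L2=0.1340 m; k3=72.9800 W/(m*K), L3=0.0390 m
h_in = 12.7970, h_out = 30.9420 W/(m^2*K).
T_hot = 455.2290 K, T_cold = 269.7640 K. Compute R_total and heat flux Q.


R_conv_in = 1/(12.7970*2.8710) = 0.0272
R_1 = 0.0450/(98.8870*2.8710) = 0.0002
R_2 = 0.1340/(3.4410*2.8710) = 0.0136
R_3 = 0.0390/(72.9800*2.8710) = 0.0002
R_conv_out = 1/(30.9420*2.8710) = 0.0113
R_total = 0.0524 K/W
Q = 185.4650 / 0.0524 = 3540.5128 W

R_total = 0.0524 K/W, Q = 3540.5128 W


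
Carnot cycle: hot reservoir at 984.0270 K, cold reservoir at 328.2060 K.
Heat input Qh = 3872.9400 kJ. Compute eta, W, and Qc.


eta = 1 - 328.2060/984.0270 = 0.6665
W = 0.6665 * 3872.9400 = 2581.1846 kJ
Qc = 3872.9400 - 2581.1846 = 1291.7554 kJ

eta = 66.6466%, W = 2581.1846 kJ, Qc = 1291.7554 kJ


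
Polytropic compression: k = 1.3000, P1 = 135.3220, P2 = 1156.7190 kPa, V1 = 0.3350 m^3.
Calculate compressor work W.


(k-1)/k = 0.2308
(P2/P1)^exp = 1.6408
W = 4.3333 * 135.3220 * 0.3350 * (1.6408 - 1) = 125.8720 kJ

125.8720 kJ


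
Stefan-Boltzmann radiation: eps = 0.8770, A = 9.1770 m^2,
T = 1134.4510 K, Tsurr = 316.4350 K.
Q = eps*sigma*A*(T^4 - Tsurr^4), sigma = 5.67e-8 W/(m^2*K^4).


T^4 = 1.6563e+12
Tsurr^4 = 1.0026e+10
Q = 0.8770 * 5.67e-8 * 9.1770 * 1.6463e+12 = 751258.5568 W

751258.5568 W
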